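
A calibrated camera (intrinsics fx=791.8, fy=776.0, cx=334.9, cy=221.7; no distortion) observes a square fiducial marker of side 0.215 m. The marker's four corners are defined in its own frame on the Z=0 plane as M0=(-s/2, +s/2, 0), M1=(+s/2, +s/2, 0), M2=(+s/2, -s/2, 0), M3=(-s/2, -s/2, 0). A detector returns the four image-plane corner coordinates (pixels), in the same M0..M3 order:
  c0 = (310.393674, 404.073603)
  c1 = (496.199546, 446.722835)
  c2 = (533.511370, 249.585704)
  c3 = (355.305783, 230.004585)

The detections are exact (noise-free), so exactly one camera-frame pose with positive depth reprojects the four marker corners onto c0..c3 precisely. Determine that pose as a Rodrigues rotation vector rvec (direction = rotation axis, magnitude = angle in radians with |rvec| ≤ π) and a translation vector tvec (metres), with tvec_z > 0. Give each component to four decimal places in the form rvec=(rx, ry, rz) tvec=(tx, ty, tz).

rvec=(-0.3328, 0.4571, 0.1796) tvec=(0.0934, 0.1205, 0.8747)

Intrinsics K: fx=791.8, fy=776.0, cx=334.9, cy=221.7
Marker side s = 0.215 m; corners in marker frame (Z=0):
  M0 = (-0.1075, +0.1075, 0)
  M1 = (+0.1075, +0.1075, 0)
  M2 = (+0.1075, -0.1075, 0)
  M3 = (-0.1075, -0.1075, 0)
Detected image corners:
  c0 = (310.393674, 404.073603) px
  c1 = (496.199546, 446.722835) px
  c2 = (533.511370, 249.585704) px
  c3 = (355.305783, 230.004585) px
Planar DLT: solve 8×8 A·h = b for H (H[2,2]=1):
  H  [+623.15992 -324.86318 +419.40215]
  H  [-31.90122 +756.15168 +328.59555]
  H  [-0.52562 -0.31295 +1.00000]
B = K⁻¹H; ‖b₁‖=1.143204, ‖b₂‖=1.143204; λ = 2/(‖b₁‖+‖b₂‖) = 0.874734, sign → tz>0 ⇒ λ=+0.874734
r₁ = λ·B[:,0] = (+0.88290,+0.09540,-0.45977); r₂ = λ·B[:,1] = (-0.24310,+0.93057,-0.27375)
r₃ = r₁×r₂ = (+0.40174,+0.35347,+0.84479); SVD([r₁ r₂ r₃]) → R = UVᵀ:
  R  [+0.88290 -0.24310 +0.40174]
  R  [+0.09540 +0.93057 +0.35347]
  R  [-0.45977 -0.27375 +0.84479]
t = (+0.09335, +0.12050, +0.87473) m
tr R = 2.658256; θ = arccos((tr R − 1)/2) = 0.593250 rad = 33.991°
axis k = ((R−Rᵀ)₃₂, (R−Rᵀ)₁₃, (R−Rᵀ)₂₁) / (2 sinθ) = (-0.560959, +0.770502, +0.302741)
rvec = θ·k = (-0.332789, +0.457101, +0.179601)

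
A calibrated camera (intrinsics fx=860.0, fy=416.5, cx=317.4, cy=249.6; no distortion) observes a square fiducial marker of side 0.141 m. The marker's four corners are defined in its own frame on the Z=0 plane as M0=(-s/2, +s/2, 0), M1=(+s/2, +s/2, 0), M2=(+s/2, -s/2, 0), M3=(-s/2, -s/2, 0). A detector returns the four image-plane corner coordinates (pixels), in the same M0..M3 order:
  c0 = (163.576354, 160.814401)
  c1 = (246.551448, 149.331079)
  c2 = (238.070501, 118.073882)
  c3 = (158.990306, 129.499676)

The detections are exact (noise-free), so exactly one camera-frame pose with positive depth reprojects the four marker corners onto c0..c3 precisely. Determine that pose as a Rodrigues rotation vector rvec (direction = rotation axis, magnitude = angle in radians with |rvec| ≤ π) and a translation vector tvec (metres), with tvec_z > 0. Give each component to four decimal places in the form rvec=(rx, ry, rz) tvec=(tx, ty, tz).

Intrinsics K: fx=860.0, fy=416.5, cx=317.4, cy=249.6
Marker side s = 0.141 m; corners in marker frame (Z=0):
  M0 = (-0.0705, +0.0705, 0)
  M1 = (+0.0705, +0.0705, 0)
  M2 = (+0.0705, -0.0705, 0)
  M3 = (-0.0705, -0.0705, 0)
Detected image corners:
  c0 = (163.576354, 160.814401) px
  c1 = (246.551448, 149.331079) px
  c2 = (238.070501, 118.073882) px
  c3 = (158.990306, 129.499676) px
Planar DLT: solve 8×8 A·h = b for H (H[2,2]=1):
  H  [+552.43149 -20.79757 +201.41055]
  H  [-96.37119 +175.57498 +139.10728]
  H  [-0.10857 -0.33216 +1.00000]
B = K⁻¹H; ‖b₁‖=0.710749, ‖b₂‖=0.710749; λ = 2/(‖b₁‖+‖b₂‖) = 1.406967, sign → tz>0 ⇒ λ=+1.406967
r₁ = λ·B[:,0] = (+0.96016,-0.23401,-0.15276); r₂ = λ·B[:,1] = (+0.13845,+0.87317,-0.46734)
r₃ = r₁×r₂ = (+0.24274,+0.42757,+0.87078); SVD([r₁ r₂ r₃]) → R = UVᵀ:
  R  [+0.96016 +0.13845 +0.24274]
  R  [-0.23401 +0.87317 +0.42757]
  R  [-0.15276 -0.46734 +0.87078]
t = (-0.18976, -0.37325, +1.40697) m
tr R = 2.704113; θ = arccos((tr R − 1)/2) = 0.550895 rad = 31.564°
axis k = ((R−Rᵀ)₃₂, (R−Rᵀ)₁₃, (R−Rᵀ)₂₁) / (2 sinθ) = (-0.854814, +0.377778, -0.355775)
rvec = θ·k = (-0.470913, +0.208116, -0.195995)

rvec=(-0.4709, 0.2081, -0.1960) tvec=(-0.1898, -0.3733, 1.4070)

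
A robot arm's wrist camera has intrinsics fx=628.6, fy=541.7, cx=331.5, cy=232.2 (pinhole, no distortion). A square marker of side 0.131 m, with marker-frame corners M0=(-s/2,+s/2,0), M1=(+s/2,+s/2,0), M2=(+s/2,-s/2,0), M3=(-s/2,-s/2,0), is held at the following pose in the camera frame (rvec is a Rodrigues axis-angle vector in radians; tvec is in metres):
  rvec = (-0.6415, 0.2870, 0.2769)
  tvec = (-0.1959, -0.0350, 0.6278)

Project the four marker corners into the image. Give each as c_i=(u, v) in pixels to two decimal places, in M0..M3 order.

c0=(46.58, 236.20) c1=(157.58, 256.90) c2=(220.51, 169.19) c3=(116.89, 156.42)

Intrinsics K: fx=628.6, fy=541.7, cx=331.5, cy=232.2
Marker side s = 0.131 m; corners in marker frame (Z=0):
  M0 = (-0.0655, +0.0655, 0)
  M1 = (+0.0655, +0.0655, 0)
  M2 = (+0.0655, -0.0655, 0)
  M3 = (-0.0655, -0.0655, 0)
rvec = (-0.6415, 0.2870, 0.2769), |rvec| = θ = 0.75536 rad = 43.279°
Rodrigues: sinθ=0.68555, 1−cosθ=0.27197; R = I + sinθ·[k]× + (1−cosθ)·[k]×²:
    [+0.92419 -0.33907 +0.17580]
    [+0.16355 +0.76729 +0.62010]
    [-0.34515 -0.54433 +0.76457]
t = (-0.1959, -0.0350, 0.6278) m
M0: Pc = R·M0+t = (-0.27864, +0.00455, +0.61475); u = 628.6·(-0.27864)/0.61475 + 331.5 = 46.5805, v = 541.7·(+0.00455)/0.61475 + 232.2 = 236.2049
M1: Pc = R·M1+t = (-0.15757, +0.02597, +0.56954); u = 628.6·(-0.15757)/0.56954 + 331.5 = 157.5848, v = 541.7·(+0.02597)/0.56954 + 232.2 = 256.9005
M2: Pc = R·M2+t = (-0.11316, -0.07455, +0.64085); u = 628.6·(-0.11316)/0.64085 + 331.5 = 220.5059, v = 541.7·(-0.07455)/0.64085 + 232.2 = 169.1880
M3: Pc = R·M3+t = (-0.23423, -0.09597, +0.68606); u = 628.6·(-0.23423)/0.68606 + 331.5 = 116.8923, v = 541.7·(-0.09597)/0.68606 + 232.2 = 156.4241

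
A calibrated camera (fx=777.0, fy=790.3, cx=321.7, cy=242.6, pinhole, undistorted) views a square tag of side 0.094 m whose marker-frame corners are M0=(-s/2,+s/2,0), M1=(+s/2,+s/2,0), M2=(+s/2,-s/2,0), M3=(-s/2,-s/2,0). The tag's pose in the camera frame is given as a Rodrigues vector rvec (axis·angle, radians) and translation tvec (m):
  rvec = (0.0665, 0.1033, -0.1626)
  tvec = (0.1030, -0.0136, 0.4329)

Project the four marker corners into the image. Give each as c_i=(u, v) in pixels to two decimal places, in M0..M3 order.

c0=(435.63, 314.52) c1=(604.83, 288.95) c2=(580.11, 117.48) c3=(409.38, 147.37)

Intrinsics K: fx=777.0, fy=790.3, cx=321.7, cy=242.6
Marker side s = 0.094 m; corners in marker frame (Z=0):
  M0 = (-0.0470, +0.0470, 0)
  M1 = (+0.0470, +0.0470, 0)
  M2 = (+0.0470, -0.0470, 0)
  M3 = (-0.0470, -0.0470, 0)
rvec = (0.0665, 0.1033, -0.1626), |rvec| = θ = 0.20379 rad = 11.677°
Rodrigues: sinθ=0.20239, 1−cosθ=0.02069; R = I + sinθ·[k]× + (1−cosθ)·[k]×²:
    [+0.98151 +0.16490 +0.09720]
    [-0.15805 +0.98462 -0.07441]
    [-0.10797 +0.05767 +0.99248]
t = (0.1030, -0.0136, 0.4329) m
M0: Pc = R·M0+t = (+0.06462, +0.04011, +0.44069); u = 777.0·(+0.06462)/0.44069 + 321.7 = 435.6344, v = 790.3·(+0.04011)/0.44069 + 242.6 = 314.5235
M1: Pc = R·M1+t = (+0.15688, +0.02525, +0.43054); u = 777.0·(+0.15688)/0.43054 + 321.7 = 604.8280, v = 790.3·(+0.02525)/0.43054 + 242.6 = 288.9471
M2: Pc = R·M2+t = (+0.14138, -0.06731, +0.42511); u = 777.0·(+0.14138)/0.42511 + 321.7 = 580.1074, v = 790.3·(-0.06731)/0.42511 + 242.6 = 117.4766
M3: Pc = R·M3+t = (+0.04912, -0.05245, +0.43526); u = 777.0·(+0.04912)/0.43526 + 321.7 = 409.3830, v = 790.3·(-0.05245)/0.43526 + 242.6 = 147.3699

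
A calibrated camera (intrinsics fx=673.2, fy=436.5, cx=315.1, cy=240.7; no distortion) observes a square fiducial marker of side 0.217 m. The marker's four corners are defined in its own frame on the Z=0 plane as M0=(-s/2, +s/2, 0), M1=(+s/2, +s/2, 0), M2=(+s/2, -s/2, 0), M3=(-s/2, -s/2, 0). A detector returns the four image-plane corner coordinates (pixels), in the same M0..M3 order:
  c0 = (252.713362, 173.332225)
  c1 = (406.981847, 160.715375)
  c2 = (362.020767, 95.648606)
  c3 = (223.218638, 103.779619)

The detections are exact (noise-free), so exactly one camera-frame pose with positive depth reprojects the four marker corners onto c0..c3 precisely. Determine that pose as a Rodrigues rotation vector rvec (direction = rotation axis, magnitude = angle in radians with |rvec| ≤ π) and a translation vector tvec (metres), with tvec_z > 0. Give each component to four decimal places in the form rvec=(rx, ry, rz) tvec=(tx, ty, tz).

Intrinsics K: fx=673.2, fy=436.5, cx=315.1, cy=240.7
Marker side s = 0.217 m; corners in marker frame (Z=0):
  M0 = (-0.1085, +0.1085, 0)
  M1 = (+0.1085, +0.1085, 0)
  M2 = (+0.1085, -0.1085, 0)
  M3 = (-0.1085, -0.1085, 0)
Detected image corners:
  c0 = (252.713362, 173.332225) px
  c1 = (406.981847, 160.715375) px
  c2 = (362.020767, 95.648606) px
  c3 = (223.218638, 103.779619) px
Planar DLT: solve 8×8 A·h = b for H (H[2,2]=1):
  H  [+742.70962 +3.37472 +311.91269]
  H  [-17.40143 +237.49313 +131.25989]
  H  [+0.22341 -0.54315 +1.00000]
B = K⁻¹H; ‖b₁‖=1.036276, ‖b₂‖=1.036276; λ = 2/(‖b₁‖+‖b₂‖) = 0.964994, sign → tz>0 ⇒ λ=+0.964994
r₁ = λ·B[:,0] = (+0.96372,-0.15735,+0.21559); r₂ = λ·B[:,1] = (+0.25017,+0.81406,-0.52414)
r₃ = r₁×r₂ = (-0.09303,+0.55905,+0.82390); SVD([r₁ r₂ r₃]) → R = UVᵀ:
  R  [+0.96372 +0.25017 -0.09303]
  R  [-0.15735 +0.81406 +0.55905]
  R  [+0.21559 -0.52414 +0.82390]
t = (-0.00457, -0.24195, +0.96499) m
tr R = 2.601683; θ = arccos((tr R − 1)/2) = 0.642097 rad = 36.789°
axis k = ((R−Rᵀ)₃₂, (R−Rᵀ)₁₃, (R−Rᵀ)₂₁) / (2 sinθ) = (-0.904351, -0.257661, -0.340235)
rvec = θ·k = (-0.580681, -0.165443, -0.218464)

rvec=(-0.5807, -0.1654, -0.2185) tvec=(-0.0046, -0.2419, 0.9650)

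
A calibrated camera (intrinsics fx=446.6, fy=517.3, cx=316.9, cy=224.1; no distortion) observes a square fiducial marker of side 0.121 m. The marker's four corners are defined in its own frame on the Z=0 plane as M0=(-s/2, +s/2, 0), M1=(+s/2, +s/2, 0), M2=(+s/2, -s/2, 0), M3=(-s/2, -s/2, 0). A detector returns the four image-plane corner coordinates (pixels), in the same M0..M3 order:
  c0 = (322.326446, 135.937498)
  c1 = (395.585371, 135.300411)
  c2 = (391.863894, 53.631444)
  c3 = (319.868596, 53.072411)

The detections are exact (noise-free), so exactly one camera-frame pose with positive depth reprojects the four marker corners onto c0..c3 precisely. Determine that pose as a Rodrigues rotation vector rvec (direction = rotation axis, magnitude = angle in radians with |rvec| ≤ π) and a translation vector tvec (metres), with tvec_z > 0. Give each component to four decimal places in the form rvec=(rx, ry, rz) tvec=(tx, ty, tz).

Intrinsics K: fx=446.6, fy=517.3, cx=316.9, cy=224.1
Marker side s = 0.121 m; corners in marker frame (Z=0):
  M0 = (-0.0605, +0.0605, 0)
  M1 = (+0.0605, +0.0605, 0)
  M2 = (+0.0605, -0.0605, 0)
  M3 = (-0.0605, -0.0605, 0)
Detected image corners:
  c0 = (322.326446, 135.937498) px
  c1 = (395.585371, 135.300411) px
  c2 = (391.863894, 53.631444) px
  c3 = (319.868596, 53.072411) px
Planar DLT: solve 8×8 A·h = b for H (H[2,2]=1):
  H  [+643.09865 -27.64646 +357.66100]
  H  [+11.06878 +665.78791 +94.11475]
  H  [+0.12009 -0.14890 +1.00000]
B = K⁻¹H; ‖b₁‖=1.360431, ‖b₂‖=1.360431; λ = 2/(‖b₁‖+‖b₂‖) = 0.735061, sign → tz>0 ⇒ λ=+0.735061
r₁ = λ·B[:,0] = (+0.99584,-0.02251,+0.08827); r₂ = λ·B[:,1] = (+0.03216,+0.99347,-0.10945)
r₃ = r₁×r₂ = (-0.08523,+0.11184,+0.99006); SVD([r₁ r₂ r₃]) → R = UVᵀ:
  R  [+0.99584 +0.03216 -0.08523]
  R  [-0.02251 +0.99347 +0.11184]
  R  [+0.08827 -0.10945 +0.99006]
t = (+0.06709, -0.18470, +0.73506) m
tr R = 2.979378; θ = arccos((tr R − 1)/2) = 0.143726 rad = 8.235°
axis k = ((R−Rᵀ)₃₂, (R−Rᵀ)₁₃, (R−Rᵀ)₂₁) / (2 sinθ) = (-0.772475, -0.605686, -0.190859)
rvec = θ·k = (-0.111025, -0.087053, -0.027431)

rvec=(-0.1110, -0.0871, -0.0274) tvec=(0.0671, -0.1847, 0.7351)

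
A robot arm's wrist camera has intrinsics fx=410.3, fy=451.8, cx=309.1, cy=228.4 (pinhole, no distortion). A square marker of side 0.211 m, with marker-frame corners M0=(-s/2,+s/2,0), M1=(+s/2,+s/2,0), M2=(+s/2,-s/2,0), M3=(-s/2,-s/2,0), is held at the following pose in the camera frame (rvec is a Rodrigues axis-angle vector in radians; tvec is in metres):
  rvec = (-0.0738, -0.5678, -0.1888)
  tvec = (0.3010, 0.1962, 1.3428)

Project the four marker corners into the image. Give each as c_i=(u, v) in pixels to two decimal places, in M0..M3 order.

Intrinsics K: fx=410.3, fy=451.8, cx=309.1, cy=228.4
Marker side s = 0.211 m; corners in marker frame (Z=0):
  M0 = (-0.1055, +0.1055, 0)
  M1 = (+0.1055, +0.1055, 0)
  M2 = (+0.1055, -0.1055, 0)
  M3 = (-0.1055, -0.1055, 0)
rvec = (-0.0738, -0.5678, -0.1888), |rvec| = θ = 0.60290 rad = 34.544°
Rodrigues: sinθ=0.56703, 1−cosθ=0.17631; R = I + sinθ·[k]× + (1−cosθ)·[k]×²:
    [+0.82634 +0.19789 -0.52726]
    [-0.15724 +0.98007 +0.12141]
    [+0.54078 -0.01741 +0.84098]
t = (0.3010, 0.1962, 1.3428) m
M0: Pc = R·M0+t = (+0.23470, +0.31619, +1.28391); u = 410.3·(+0.23470)/1.28391 + 309.1 = 384.1030, v = 451.8·(+0.31619)/1.28391 + 228.4 = 339.6640
M1: Pc = R·M1+t = (+0.40906, +0.28301, +1.39802); u = 410.3·(+0.40906)/1.39802 + 309.1 = 429.1529, v = 451.8·(+0.28301)/1.39802 + 228.4 = 319.8604
M2: Pc = R·M2+t = (+0.36730, +0.07621, +1.40169); u = 410.3·(+0.36730)/1.40169 + 309.1 = 416.6156, v = 451.8·(+0.07621)/1.40169 + 228.4 = 252.9656
M3: Pc = R·M3+t = (+0.19294, +0.10939, +1.28758); u = 410.3·(+0.19294)/1.28758 + 309.1 = 370.5832, v = 451.8·(+0.10939)/1.28758 + 228.4 = 266.7845

c0=(384.10, 339.66) c1=(429.15, 319.86) c2=(416.62, 252.97) c3=(370.58, 266.78)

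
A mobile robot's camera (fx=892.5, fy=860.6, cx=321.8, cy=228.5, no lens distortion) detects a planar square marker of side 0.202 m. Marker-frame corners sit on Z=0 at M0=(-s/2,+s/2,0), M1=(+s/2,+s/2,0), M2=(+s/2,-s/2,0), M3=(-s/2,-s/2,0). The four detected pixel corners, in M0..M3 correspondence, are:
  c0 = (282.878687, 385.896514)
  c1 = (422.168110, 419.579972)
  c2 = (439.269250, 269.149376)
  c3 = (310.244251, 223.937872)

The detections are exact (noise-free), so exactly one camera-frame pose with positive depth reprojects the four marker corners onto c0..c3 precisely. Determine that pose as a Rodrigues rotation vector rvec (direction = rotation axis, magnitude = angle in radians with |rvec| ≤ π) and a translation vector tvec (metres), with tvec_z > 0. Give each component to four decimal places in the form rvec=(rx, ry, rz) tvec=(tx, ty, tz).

Intrinsics K: fx=892.5, fy=860.6, cx=321.8, cy=228.5
Marker side s = 0.202 m; corners in marker frame (Z=0):
  M0 = (-0.1010, +0.1010, 0)
  M1 = (+0.1010, +0.1010, 0)
  M2 = (+0.1010, -0.1010, 0)
  M3 = (-0.1010, -0.1010, 0)
Detected image corners:
  c0 = (282.878687, 385.896514) px
  c1 = (422.168110, 419.579972) px
  c2 = (439.269250, 269.149376) px
  c3 = (310.244251, 223.937872) px
Planar DLT: solve 8×8 A·h = b for H (H[2,2]=1):
  H  [+824.27579 -219.99669 +366.98099]
  H  [+339.82218 +672.81070 +323.11329]
  H  [+0.44251 -0.30543 +1.00000]
B = K⁻¹H; ‖b₁‖=0.925450, ‖b₂‖=0.925450; λ = 2/(‖b₁‖+‖b₂‖) = 1.080555, sign → tz>0 ⇒ λ=+1.080555
r₁ = λ·B[:,0] = (+0.82555,+0.29972,+0.47816); r₂ = λ·B[:,1] = (-0.14735,+0.93240,-0.33003)
r₃ = r₁×r₂ = (-0.54475,+0.20200,+0.81391); SVD([r₁ r₂ r₃]) → R = UVᵀ:
  R  [+0.82555 -0.14735 -0.54475]
  R  [+0.29972 +0.93240 +0.20200]
  R  [+0.47816 -0.33003 +0.81391]
t = (+0.05470, +0.11879, +1.08055) m
tr R = 2.571854; θ = arccos((tr R − 1)/2) = 0.666602 rad = 38.193°
axis k = ((R−Rᵀ)₃₂, (R−Rᵀ)₁₃, (R−Rᵀ)₂₁) / (2 sinθ) = (-0.430225, -0.827169, +0.361523)
rvec = θ·k = (-0.286789, -0.551392, +0.240992)

rvec=(-0.2868, -0.5514, 0.2410) tvec=(0.0547, 0.1188, 1.0806)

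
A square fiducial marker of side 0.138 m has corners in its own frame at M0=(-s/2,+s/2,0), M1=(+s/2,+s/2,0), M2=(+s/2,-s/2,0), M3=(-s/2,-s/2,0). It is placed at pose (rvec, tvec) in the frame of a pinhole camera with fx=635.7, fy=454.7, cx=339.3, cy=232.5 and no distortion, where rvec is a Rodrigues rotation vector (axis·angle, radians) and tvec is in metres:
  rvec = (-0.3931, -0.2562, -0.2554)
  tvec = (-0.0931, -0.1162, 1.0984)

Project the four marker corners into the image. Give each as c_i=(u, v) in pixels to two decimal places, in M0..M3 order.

Intrinsics K: fx=635.7, fy=454.7, cx=339.3, cy=232.5
Marker side s = 0.138 m; corners in marker frame (Z=0):
  M0 = (-0.0690, +0.0690, 0)
  M1 = (+0.0690, +0.0690, 0)
  M2 = (+0.0690, -0.0690, 0)
  M3 = (-0.0690, -0.0690, 0)
rvec = (-0.3931, -0.2562, -0.2554), |rvec| = θ = 0.53422 rad = 30.609°
Rodrigues: sinθ=0.50917, 1−cosθ=0.13934; R = I + sinθ·[k]× + (1−cosθ)·[k]×²:
    [+0.93611 +0.29259 -0.19517]
    [-0.19425 +0.89271 +0.40661]
    [+0.29320 -0.34272 +0.89251]
t = (-0.0931, -0.1162, 1.0984) m
M0: Pc = R·M0+t = (-0.13750, -0.04120, +1.05452); u = 635.7·(-0.13750)/1.05452 + 339.3 = 256.4090, v = 454.7·(-0.04120)/1.05452 + 232.5 = 214.7352
M1: Pc = R·M1+t = (-0.00832, -0.06801, +1.09498); u = 635.7·(-0.00832)/1.09498 + 339.3 = 334.4700, v = 454.7·(-0.06801)/1.09498 + 232.5 = 204.2598
M2: Pc = R·M2+t = (-0.04870, -0.19120, +1.14228); u = 635.7·(-0.04870)/1.14228 + 339.3 = 312.1989, v = 454.7·(-0.19120)/1.14228 + 232.5 = 156.3900
M3: Pc = R·M3+t = (-0.17788, -0.16439, +1.10182); u = 635.7·(-0.17788)/1.10182 + 339.3 = 236.6708, v = 454.7·(-0.16439)/1.10182 + 232.5 = 164.6578

c0=(256.41, 214.74) c1=(334.47, 204.26) c2=(312.20, 156.39) c3=(236.67, 164.66)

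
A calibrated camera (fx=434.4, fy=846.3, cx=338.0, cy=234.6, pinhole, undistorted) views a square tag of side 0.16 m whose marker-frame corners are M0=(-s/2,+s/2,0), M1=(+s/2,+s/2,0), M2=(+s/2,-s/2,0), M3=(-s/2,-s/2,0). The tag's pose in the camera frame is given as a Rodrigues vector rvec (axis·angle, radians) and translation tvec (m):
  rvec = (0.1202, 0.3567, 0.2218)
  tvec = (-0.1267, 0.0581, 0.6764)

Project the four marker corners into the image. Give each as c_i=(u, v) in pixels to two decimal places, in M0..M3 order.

c0=(207.30, 372.68) c1=(292.65, 432.00) c2=(312.00, 233.91) c3=(222.09, 187.70)

Intrinsics K: fx=434.4, fy=846.3, cx=338.0, cy=234.6
Marker side s = 0.16 m; corners in marker frame (Z=0):
  M0 = (-0.0800, +0.0800, 0)
  M1 = (+0.0800, +0.0800, 0)
  M2 = (+0.0800, -0.0800, 0)
  M3 = (-0.0800, -0.0800, 0)
rvec = (0.1202, 0.3567, 0.2218), |rvec| = θ = 0.43690 rad = 25.032°
Rodrigues: sinθ=0.42313, 1−cosθ=0.09393; R = I + sinθ·[k]× + (1−cosθ)·[k]×²:
    [+0.91318 -0.19371 +0.35858]
    [+0.23591 +0.96868 -0.07748]
    [-0.33234 +0.15535 +0.93028]
t = (-0.1267, 0.0581, 0.6764) m
M0: Pc = R·M0+t = (-0.21525, +0.11672, +0.71541); u = 434.4·(-0.21525)/0.71541 + 338.0 = 207.2994, v = 846.3·(+0.11672)/0.71541 + 234.6 = 372.6760
M1: Pc = R·M1+t = (-0.06914, +0.15447, +0.66224); u = 434.4·(-0.06914)/0.66224 + 338.0 = 292.6455, v = 846.3·(+0.15447)/0.66224 + 234.6 = 431.9991
M2: Pc = R·M2+t = (-0.03815, -0.00052, +0.63739); u = 434.4·(-0.03815)/0.63739 + 338.0 = 312.0003, v = 846.3·(-0.00052)/0.63739 + 234.6 = 233.9073
M3: Pc = R·M3+t = (-0.18426, -0.03827, +0.69056); u = 434.4·(-0.18426)/0.69056 + 338.0 = 222.0920, v = 846.3·(-0.03827)/0.69056 + 234.6 = 187.7024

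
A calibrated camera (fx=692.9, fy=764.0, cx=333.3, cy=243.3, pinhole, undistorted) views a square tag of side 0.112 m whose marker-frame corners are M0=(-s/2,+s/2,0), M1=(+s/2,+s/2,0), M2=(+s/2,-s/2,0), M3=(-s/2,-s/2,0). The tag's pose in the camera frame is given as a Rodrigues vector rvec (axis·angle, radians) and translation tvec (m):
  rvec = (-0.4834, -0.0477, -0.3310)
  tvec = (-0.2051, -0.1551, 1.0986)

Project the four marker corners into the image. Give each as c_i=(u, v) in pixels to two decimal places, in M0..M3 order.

c0=(177.43, 177.70) c1=(247.34, 154.69) c2=(228.95, 95.56) c3=(161.96, 116.81)

Intrinsics K: fx=692.9, fy=764.0, cx=333.3, cy=243.3
Marker side s = 0.112 m; corners in marker frame (Z=0):
  M0 = (-0.0560, +0.0560, 0)
  M1 = (+0.0560, +0.0560, 0)
  M2 = (+0.0560, -0.0560, 0)
  M3 = (-0.0560, -0.0560, 0)
rvec = (-0.4834, -0.0477, -0.3310), |rvec| = θ = 0.58780 rad = 33.679°
Rodrigues: sinθ=0.55453, 1−cosθ=0.16784; R = I + sinθ·[k]× + (1−cosθ)·[k]×²:
    [+0.94567 +0.32347 +0.03273]
    [-0.30106 +0.83327 +0.46371]
    [+0.12273 -0.44837 +0.88538]
t = (-0.2051, -0.1551, 1.0986) m
M0: Pc = R·M0+t = (-0.23994, -0.09158, +1.06662); u = 692.9·(-0.23994)/1.06662 + 333.3 = 177.4271, v = 764.0·(-0.09158)/1.06662 + 243.3 = 177.7047
M1: Pc = R·M1+t = (-0.13403, -0.12530, +1.08036); u = 692.9·(-0.13403)/1.08036 + 333.3 = 247.3400, v = 764.0·(-0.12530)/1.08036 + 243.3 = 154.6940
M2: Pc = R·M2+t = (-0.17026, -0.21862, +1.13058); u = 692.9·(-0.17026)/1.13058 + 333.3 = 228.9549, v = 764.0·(-0.21862)/1.13058 + 243.3 = 95.5639
M3: Pc = R·M3+t = (-0.27617, -0.18490, +1.11684); u = 692.9·(-0.27617)/1.11684 + 333.3 = 161.9593, v = 764.0·(-0.18490)/1.11684 + 243.3 = 116.8122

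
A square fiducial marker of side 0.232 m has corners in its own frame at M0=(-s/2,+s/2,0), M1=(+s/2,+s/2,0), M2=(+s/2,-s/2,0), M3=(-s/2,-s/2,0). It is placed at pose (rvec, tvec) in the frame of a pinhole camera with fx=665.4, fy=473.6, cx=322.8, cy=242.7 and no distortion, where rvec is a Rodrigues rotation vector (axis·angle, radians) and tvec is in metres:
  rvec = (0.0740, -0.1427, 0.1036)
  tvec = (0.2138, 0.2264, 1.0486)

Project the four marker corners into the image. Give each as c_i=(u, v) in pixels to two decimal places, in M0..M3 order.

c0=(378.52, 393.13) c1=(518.39, 398.39) c2=(537.02, 297.62) c3=(395.68, 288.95)

Intrinsics K: fx=665.4, fy=473.6, cx=322.8, cy=242.7
Marker side s = 0.232 m; corners in marker frame (Z=0):
  M0 = (-0.1160, +0.1160, 0)
  M1 = (+0.1160, +0.1160, 0)
  M2 = (+0.1160, -0.1160, 0)
  M3 = (-0.1160, -0.1160, 0)
rvec = (0.0740, -0.1427, 0.1036), |rvec| = θ = 0.19124 rad = 10.957°
Rodrigues: sinθ=0.19008, 1−cosθ=0.01823; R = I + sinθ·[k]× + (1−cosθ)·[k]×²:
    [+0.98450 -0.10823 -0.13801]
    [+0.09771 +0.99192 -0.08092]
    [+0.14565 +0.06618 +0.98712]
t = (0.2138, 0.2264, 1.0486) m
M0: Pc = R·M0+t = (+0.08704, +0.33013, +1.03938); u = 665.4·(+0.08704)/1.03938 + 322.8 = 378.5239, v = 473.6·(+0.33013)/1.03938 + 242.7 = 393.1251
M1: Pc = R·M1+t = (+0.31545, +0.35280, +1.07317); u = 665.4·(+0.31545)/1.07317 + 322.8 = 518.3867, v = 473.6·(+0.35280)/1.07317 + 242.7 = 398.3921
M2: Pc = R·M2+t = (+0.34056, +0.12267, +1.05782); u = 665.4·(+0.34056)/1.05782 + 322.8 = 537.0206, v = 473.6·(+0.12267)/1.05782 + 242.7 = 297.6215
M3: Pc = R·M3+t = (+0.11215, +0.10000, +1.02403); u = 665.4·(+0.11215)/1.02403 + 322.8 = 395.6757, v = 473.6·(+0.10000)/1.02403 + 242.7 = 288.9503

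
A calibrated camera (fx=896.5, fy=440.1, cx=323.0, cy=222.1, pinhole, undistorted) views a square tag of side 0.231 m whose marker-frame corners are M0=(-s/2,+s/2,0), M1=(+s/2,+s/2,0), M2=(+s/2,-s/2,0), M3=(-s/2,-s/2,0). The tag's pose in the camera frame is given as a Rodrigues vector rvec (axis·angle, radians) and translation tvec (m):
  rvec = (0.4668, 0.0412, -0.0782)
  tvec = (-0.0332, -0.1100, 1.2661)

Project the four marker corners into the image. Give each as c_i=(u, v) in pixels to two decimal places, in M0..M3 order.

Intrinsics K: fx=896.5, fy=440.1, cx=323.0, cy=222.1
Marker side s = 0.231 m; corners in marker frame (Z=0):
  M0 = (-0.1155, +0.1155, 0)
  M1 = (+0.1155, +0.1155, 0)
  M2 = (+0.1155, -0.1155, 0)
  M3 = (-0.1155, -0.1155, 0)
rvec = (0.4668, 0.0412, -0.0782), |rvec| = θ = 0.47509 rad = 27.221°
Rodrigues: sinθ=0.45742, 1−cosθ=0.11075; R = I + sinθ·[k]× + (1−cosθ)·[k]×²:
    [+0.99617 +0.08473 +0.02176]
    [-0.06585 +0.89008 -0.45102]
    [-0.05758 +0.44786 +0.89225]
t = (-0.0332, -0.1100, 1.2661) m
M0: Pc = R·M0+t = (-0.13847, +0.00041, +1.32448); u = 896.5·(-0.13847)/1.32448 + 323.0 = 229.2729, v = 440.1·(+0.00041)/1.32448 + 222.1 = 222.2365
M1: Pc = R·M1+t = (+0.09164, -0.01480, +1.31118); u = 896.5·(+0.09164)/1.31118 + 323.0 = 385.6599, v = 440.1·(-0.01480)/1.31118 + 222.1 = 217.1318
M2: Pc = R·M2+t = (+0.07207, -0.22041, +1.20772); u = 896.5·(+0.07207)/1.20772 + 323.0 = 376.4989, v = 440.1·(-0.22041)/1.20772 + 222.1 = 141.7812
M3: Pc = R·M3+t = (-0.15804, -0.20520, +1.22102); u = 896.5·(-0.15804)/1.22102 + 323.0 = 206.9614, v = 440.1·(-0.20520)/1.22102 + 222.1 = 148.1393

c0=(229.27, 222.24) c1=(385.66, 217.13) c2=(376.50, 141.78) c3=(206.96, 148.14)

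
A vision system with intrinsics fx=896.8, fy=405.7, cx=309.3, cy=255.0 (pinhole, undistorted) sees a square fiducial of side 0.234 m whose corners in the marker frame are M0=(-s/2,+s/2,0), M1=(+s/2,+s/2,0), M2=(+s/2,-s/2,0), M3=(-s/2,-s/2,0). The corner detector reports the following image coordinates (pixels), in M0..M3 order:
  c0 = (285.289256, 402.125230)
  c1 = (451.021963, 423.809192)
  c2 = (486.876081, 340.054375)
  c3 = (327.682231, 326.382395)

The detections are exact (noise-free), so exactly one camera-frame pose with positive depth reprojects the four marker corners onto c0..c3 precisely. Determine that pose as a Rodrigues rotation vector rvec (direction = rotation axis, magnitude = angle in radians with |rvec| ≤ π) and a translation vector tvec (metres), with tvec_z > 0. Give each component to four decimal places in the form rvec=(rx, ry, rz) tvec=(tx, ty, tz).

Intrinsics K: fx=896.8, fy=405.7, cx=309.3, cy=255.0
Marker side s = 0.234 m; corners in marker frame (Z=0):
  M0 = (-0.1170, +0.1170, 0)
  M1 = (+0.1170, +0.1170, 0)
  M2 = (+0.1170, -0.1170, 0)
  M3 = (-0.1170, -0.1170, 0)
Detected image corners:
  c0 = (285.289256, 402.125230) px
  c1 = (451.021963, 423.809192) px
  c2 = (486.876081, 340.054375) px
  c3 = (327.682231, 326.382395) px
Planar DLT: solve 8×8 A·h = b for H (H[2,2]=1):
  H  [+549.86742 -269.16506 +384.78605]
  H  [-63.53813 +242.52315 +371.48905]
  H  [-0.37139 -0.26144 +1.00000]
B = K⁻¹H; ‖b₁‖=0.832619, ‖b₂‖=0.832619; λ = 2/(‖b₁‖+‖b₂‖) = 1.201030, sign → tz>0 ⇒ λ=+1.201030
r₁ = λ·B[:,0] = (+0.89024,+0.09226,-0.44605); r₂ = λ·B[:,1] = (-0.25218,+0.91532,-0.31399)
r₃ = r₁×r₂ = (+0.37931,+0.39201,+0.83812); SVD([r₁ r₂ r₃]) → R = UVᵀ:
  R  [+0.89024 -0.25218 +0.37931]
  R  [+0.09226 +0.91532 +0.39201]
  R  [-0.44605 -0.31399 +0.83812]
t = (+0.10109, +0.34485, +1.20103) m
tr R = 2.643687; θ = arccos((tr R − 1)/2) = 0.606157 rad = 34.730°
axis k = ((R−Rᵀ)₃₂, (R−Rᵀ)₁₃, (R−Rᵀ)₂₁) / (2 sinθ) = (-0.619616, +0.724357, +0.302296)
rvec = θ·k = (-0.375585, +0.439074, +0.183239)

rvec=(-0.3756, 0.4391, 0.1832) tvec=(0.1011, 0.3449, 1.2010)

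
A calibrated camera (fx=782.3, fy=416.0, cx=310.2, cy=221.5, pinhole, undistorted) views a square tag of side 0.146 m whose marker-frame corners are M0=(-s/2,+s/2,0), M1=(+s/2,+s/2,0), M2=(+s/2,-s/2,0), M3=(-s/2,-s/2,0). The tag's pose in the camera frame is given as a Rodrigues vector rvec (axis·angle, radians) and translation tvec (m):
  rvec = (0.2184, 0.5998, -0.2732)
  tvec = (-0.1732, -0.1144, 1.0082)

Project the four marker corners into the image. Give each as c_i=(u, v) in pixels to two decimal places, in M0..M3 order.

Intrinsics K: fx=782.3, fy=416.0, cx=310.2, cy=221.5
Marker side s = 0.146 m; corners in marker frame (Z=0):
  M0 = (-0.0730, +0.0730, 0)
  M1 = (+0.0730, +0.0730, 0)
  M2 = (+0.0730, -0.0730, 0)
  M3 = (-0.0730, -0.0730, 0)
rvec = (0.2184, 0.5998, -0.2732), |rvec| = θ = 0.69433 rad = 39.782°
Rodrigues: sinθ=0.63987, 1−cosθ=0.23152; R = I + sinθ·[k]× + (1−cosθ)·[k]×²:
    [+0.79139 +0.31468 +0.52410]
    [-0.18886 +0.94125 -0.27996]
    [-0.58141 +0.12258 +0.80433]
t = (-0.1732, -0.1144, 1.0082) m
M0: Pc = R·M0+t = (-0.20800, -0.03190, +1.05959); u = 782.3·(-0.20800)/1.05959 + 310.2 = 156.6331, v = 416.0·(-0.03190)/1.05959 + 221.5 = 208.9752
M1: Pc = R·M1+t = (-0.09246, -0.05948, +0.97471); u = 782.3·(-0.09246)/0.97471 + 310.2 = 235.9938, v = 416.0·(-0.05948)/0.97471 + 221.5 = 196.1160
M2: Pc = R·M2+t = (-0.13840, -0.19690, +0.95681); u = 782.3·(-0.13840)/0.95681 + 310.2 = 197.0420, v = 416.0·(-0.19690)/0.95681 + 221.5 = 135.8929
M3: Pc = R·M3+t = (-0.25394, -0.16932, +1.04169); u = 782.3·(-0.25394)/1.04169 + 310.2 = 119.4919, v = 416.0·(-0.16932)/1.04169 + 221.5 = 153.8805

c0=(156.63, 208.98) c1=(235.99, 196.12) c2=(197.04, 135.89) c3=(119.49, 153.88)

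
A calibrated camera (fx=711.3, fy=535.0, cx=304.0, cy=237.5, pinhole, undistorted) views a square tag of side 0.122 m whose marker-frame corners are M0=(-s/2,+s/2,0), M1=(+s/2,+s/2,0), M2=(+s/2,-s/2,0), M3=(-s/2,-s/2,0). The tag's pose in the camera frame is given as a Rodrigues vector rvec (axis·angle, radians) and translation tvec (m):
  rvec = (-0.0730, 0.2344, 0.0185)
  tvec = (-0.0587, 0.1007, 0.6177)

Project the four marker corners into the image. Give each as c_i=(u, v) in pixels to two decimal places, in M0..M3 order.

c0=(168.39, 374.68) c1=(302.80, 382.25) c2=(306.64, 273.12) c3=(173.87, 270.53)

Intrinsics K: fx=711.3, fy=535.0, cx=304.0, cy=237.5
Marker side s = 0.122 m; corners in marker frame (Z=0):
  M0 = (-0.0610, +0.0610, 0)
  M1 = (+0.0610, +0.0610, 0)
  M2 = (+0.0610, -0.0610, 0)
  M3 = (-0.0610, -0.0610, 0)
rvec = (-0.0730, 0.2344, 0.0185), |rvec| = θ = 0.24620 rad = 14.106°
Rodrigues: sinθ=0.24372, 1−cosθ=0.03015; R = I + sinθ·[k]× + (1−cosθ)·[k]×²:
    [+0.97250 -0.02683 +0.23137]
    [+0.00980 +0.99718 +0.07442]
    [-0.23271 -0.07011 +0.97002]
t = (-0.0587, 0.1007, 0.6177) m
M0: Pc = R·M0+t = (-0.11966, +0.16093, +0.62762); u = 711.3·(-0.11966)/0.62762 + 304.0 = 168.3871, v = 535.0·(+0.16093)/0.62762 + 237.5 = 374.6813
M1: Pc = R·M1+t = (-0.00101, +0.16213, +0.59923); u = 711.3·(-0.00101)/0.59923 + 304.0 = 302.7962, v = 535.0·(+0.16213)/0.59923 + 237.5 = 382.2484
M2: Pc = R·M2+t = (+0.00226, +0.04047, +0.60778); u = 711.3·(+0.00226)/0.60778 + 304.0 = 306.6434, v = 535.0·(+0.04047)/0.60778 + 237.5 = 273.1237
M3: Pc = R·M3+t = (-0.11639, +0.03927, +0.63617); u = 711.3·(-0.11639)/0.63617 + 304.0 = 173.8696, v = 535.0·(+0.03927)/0.63617 + 237.5 = 270.5284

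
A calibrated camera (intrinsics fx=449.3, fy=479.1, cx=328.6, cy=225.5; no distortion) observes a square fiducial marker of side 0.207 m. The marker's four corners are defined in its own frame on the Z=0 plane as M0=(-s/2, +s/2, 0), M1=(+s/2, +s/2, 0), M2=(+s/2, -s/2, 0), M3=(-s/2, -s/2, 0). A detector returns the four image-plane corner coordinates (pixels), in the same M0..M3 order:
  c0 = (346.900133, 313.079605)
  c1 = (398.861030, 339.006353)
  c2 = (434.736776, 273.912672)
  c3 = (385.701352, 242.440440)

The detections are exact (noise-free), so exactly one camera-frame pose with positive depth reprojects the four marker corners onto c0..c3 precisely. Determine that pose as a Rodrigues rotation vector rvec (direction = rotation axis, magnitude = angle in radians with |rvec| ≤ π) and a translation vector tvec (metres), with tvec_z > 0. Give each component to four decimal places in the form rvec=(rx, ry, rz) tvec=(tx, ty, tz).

Intrinsics K: fx=449.3, fy=479.1, cx=328.6, cy=225.5
Marker side s = 0.207 m; corners in marker frame (Z=0):
  M0 = (-0.1035, +0.1035, 0)
  M1 = (+0.1035, +0.1035, 0)
  M2 = (+0.1035, -0.1035, 0)
  M3 = (-0.1035, -0.1035, 0)
Detected image corners:
  c0 = (346.900133, 313.079605) px
  c1 = (398.861030, 339.006353) px
  c2 = (434.736776, 273.912672) px
  c3 = (385.701352, 242.440440) px
Planar DLT: solve 8×8 A·h = b for H (H[2,2]=1):
  H  [+397.00595 -176.51153 +392.55361]
  H  [+252.81042 +329.98732 +292.72242]
  H  [+0.39087 +0.00915 +1.00000]
B = K⁻¹H; ‖b₁‖=0.792596, ‖b₂‖=0.792596; λ = 2/(‖b₁‖+‖b₂‖) = 1.261677, sign → tz>0 ⇒ λ=+1.261677
r₁ = λ·B[:,0] = (+0.75416,+0.43364,+0.49316); r₂ = λ·B[:,1] = (-0.50410,+0.86357,+0.01154)
r₃ = r₁×r₂ = (-0.42087,-0.25731,+0.86986); SVD([r₁ r₂ r₃]) → R = UVᵀ:
  R  [+0.75416 -0.50410 -0.42087]
  R  [+0.43364 +0.86357 -0.25731]
  R  [+0.49316 +0.01154 +0.86986]
t = (+0.17959, +0.17703, +1.26168) m
tr R = 2.487586; θ = arccos((tr R − 1)/2) = 0.732069 rad = 41.944°
axis k = ((R−Rᵀ)₃₂, (R−Rᵀ)₁₃, (R−Rᵀ)₂₁) / (2 sinθ) = (+0.201109, -0.683732, +0.701474)
rvec = θ·k = (+0.147226, -0.500539, +0.513528)

rvec=(0.1472, -0.5005, 0.5135) tvec=(0.1796, 0.1770, 1.2617)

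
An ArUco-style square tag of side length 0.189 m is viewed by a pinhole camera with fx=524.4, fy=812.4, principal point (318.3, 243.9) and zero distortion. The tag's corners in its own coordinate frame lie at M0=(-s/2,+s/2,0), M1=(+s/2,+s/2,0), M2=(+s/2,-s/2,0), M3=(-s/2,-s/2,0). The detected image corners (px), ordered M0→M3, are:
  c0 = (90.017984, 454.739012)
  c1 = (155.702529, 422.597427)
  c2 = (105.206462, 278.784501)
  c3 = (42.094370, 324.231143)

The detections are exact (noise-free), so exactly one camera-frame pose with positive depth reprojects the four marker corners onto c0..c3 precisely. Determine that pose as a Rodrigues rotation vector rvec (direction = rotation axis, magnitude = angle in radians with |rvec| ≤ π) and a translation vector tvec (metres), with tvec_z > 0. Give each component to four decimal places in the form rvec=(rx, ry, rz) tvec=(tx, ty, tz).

rvec=(0.2473, 0.4432, -0.3979) tvec=(-0.4122, 0.1540, 0.9776)

Intrinsics K: fx=524.4, fy=812.4, cx=318.3, cy=243.9
Marker side s = 0.189 m; corners in marker frame (Z=0):
  M0 = (-0.0945, +0.0945, 0)
  M1 = (+0.0945, +0.0945, 0)
  M2 = (+0.0945, -0.0945, 0)
  M3 = (-0.0945, -0.0945, 0)
Detected image corners:
  c0 = (90.017984, 454.739012) px
  c1 = (155.702529, 422.597427) px
  c2 = (105.206462, 278.784501) px
  c3 = (42.094370, 324.231143) px
Planar DLT: solve 8×8 A·h = b for H (H[2,2]=1):
  H  [+294.53075 +274.67736 +97.16735]
  H  [-379.14625 +779.18228 +371.91544]
  H  [-0.47119 +0.14870 +1.00000]
B = K⁻¹H; ‖b₁‖=1.022896, ‖b₂‖=1.022896; λ = 2/(‖b₁‖+‖b₂‖) = 0.977617, sign → tz>0 ⇒ λ=+0.977617
r₁ = λ·B[:,0] = (+0.82868,-0.31796,-0.46064); r₂ = λ·B[:,1] = (+0.42383,+0.89400,+0.14537)
r₃ = r₁×r₂ = (+0.36559,-0.31570,+0.87560); SVD([r₁ r₂ r₃]) → R = UVᵀ:
  R  [+0.82868 +0.42383 +0.36559]
  R  [-0.31796 +0.89400 -0.31570]
  R  [-0.46064 +0.14537 +0.87560]
t = (-0.41225, +0.15405, +0.97762) m
tr R = 2.598280; θ = arccos((tr R − 1)/2) = 0.644933 rad = 36.952°
axis k = ((R−Rᵀ)₃₂, (R−Rᵀ)₁₃, (R−Rᵀ)₂₁) / (2 sinθ) = (+0.383499, +0.687215, -0.616980)
rvec = θ·k = (+0.247331, +0.443207, -0.397911)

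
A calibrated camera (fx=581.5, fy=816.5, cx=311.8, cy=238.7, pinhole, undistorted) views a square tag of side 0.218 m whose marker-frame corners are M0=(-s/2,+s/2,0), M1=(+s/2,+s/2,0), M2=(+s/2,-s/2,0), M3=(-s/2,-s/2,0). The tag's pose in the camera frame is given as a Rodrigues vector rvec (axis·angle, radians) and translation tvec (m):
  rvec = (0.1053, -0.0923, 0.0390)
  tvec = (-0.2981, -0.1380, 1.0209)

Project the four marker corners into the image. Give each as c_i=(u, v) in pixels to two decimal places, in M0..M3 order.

Intrinsics K: fx=581.5, fy=816.5, cx=311.8, cy=238.7
Marker side s = 0.218 m; corners in marker frame (Z=0):
  M0 = (-0.1090, +0.1090, 0)
  M1 = (+0.1090, +0.1090, 0)
  M2 = (+0.1090, -0.1090, 0)
  M3 = (-0.1090, -0.1090, 0)
rvec = (0.1053, -0.0923, 0.0390), |rvec| = θ = 0.14536 rad = 8.328°
Rodrigues: sinθ=0.14484, 1−cosθ=0.01055; R = I + sinθ·[k]× + (1−cosθ)·[k]×²:
    [+0.99499 -0.04371 -0.08993]
    [+0.03401 +0.99371 -0.10673]
    [+0.09403 +0.10313 +0.99021]
t = (-0.2981, -0.1380, 1.0209) m
M0: Pc = R·M0+t = (-0.41132, -0.03339, +1.02189); u = 581.5·(-0.41132)/1.02189 + 311.8 = 77.7424, v = 816.5·(-0.03339)/1.02189 + 238.7 = 212.0185
M1: Pc = R·M1+t = (-0.19441, -0.02598, +1.04239); u = 581.5·(-0.19441)/1.04239 + 311.8 = 203.3473, v = 816.5·(-0.02598)/1.04239 + 238.7 = 218.3510
M2: Pc = R·M2+t = (-0.18488, -0.24261, +1.01991); u = 581.5·(-0.18488)/1.01991 + 311.8 = 206.3899, v = 816.5·(-0.24261)/1.01991 + 238.7 = 44.4780
M3: Pc = R·M3+t = (-0.40179, -0.25002, +0.99941); u = 581.5·(-0.40179)/0.99941 + 311.8 = 78.0217, v = 816.5·(-0.25002)/0.99941 + 238.7 = 34.4371

c0=(77.74, 212.02) c1=(203.35, 218.35) c2=(206.39, 44.48) c3=(78.02, 34.44)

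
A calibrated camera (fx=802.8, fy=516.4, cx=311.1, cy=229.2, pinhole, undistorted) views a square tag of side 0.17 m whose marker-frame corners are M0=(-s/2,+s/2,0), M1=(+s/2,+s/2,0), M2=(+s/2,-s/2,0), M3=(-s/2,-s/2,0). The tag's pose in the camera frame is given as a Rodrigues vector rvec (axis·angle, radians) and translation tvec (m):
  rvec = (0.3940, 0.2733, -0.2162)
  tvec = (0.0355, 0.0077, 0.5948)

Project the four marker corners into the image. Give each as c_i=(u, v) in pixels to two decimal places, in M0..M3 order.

Intrinsics K: fx=802.8, fy=516.4, cx=311.1, cy=229.2
Marker side s = 0.17 m; corners in marker frame (Z=0):
  M0 = (-0.0850, +0.0850, 0)
  M1 = (+0.0850, +0.0850, 0)
  M2 = (+0.0850, -0.0850, 0)
  M3 = (-0.0850, -0.0850, 0)
rvec = (0.3940, 0.2733, -0.2162), |rvec| = θ = 0.52600 rad = 30.137°
Rodrigues: sinθ=0.50207, 1−cosθ=0.13518; R = I + sinθ·[k]× + (1−cosθ)·[k]×²:
    [+0.94067 +0.25898 +0.21925]
    [-0.15376 +0.90132 -0.40495]
    [-0.30249 +0.34721 +0.88766]
t = (0.0355, 0.0077, 0.5948) m
M0: Pc = R·M0+t = (-0.02244, +0.09738, +0.65002); u = 802.8·(-0.02244)/0.65002 + 311.1 = 283.3812, v = 516.4·(+0.09738)/0.65002 + 229.2 = 306.5628
M1: Pc = R·M1+t = (+0.13747, +0.07124, +0.59860); u = 802.8·(+0.13747)/0.59860 + 311.1 = 495.4646, v = 516.4·(+0.07124)/0.59860 + 229.2 = 290.6594
M2: Pc = R·M2+t = (+0.09344, -0.08198, +0.53958); u = 802.8·(+0.09344)/0.53958 + 311.1 = 450.1291, v = 516.4·(-0.08198)/0.53958 + 229.2 = 150.7398
M3: Pc = R·M3+t = (-0.06647, -0.05584, +0.59100); u = 802.8·(-0.06647)/0.59100 + 311.1 = 220.8085, v = 516.4·(-0.05584)/0.59100 + 229.2 = 180.4061

c0=(283.38, 306.56) c1=(495.46, 290.66) c2=(450.13, 150.74) c3=(220.81, 180.41)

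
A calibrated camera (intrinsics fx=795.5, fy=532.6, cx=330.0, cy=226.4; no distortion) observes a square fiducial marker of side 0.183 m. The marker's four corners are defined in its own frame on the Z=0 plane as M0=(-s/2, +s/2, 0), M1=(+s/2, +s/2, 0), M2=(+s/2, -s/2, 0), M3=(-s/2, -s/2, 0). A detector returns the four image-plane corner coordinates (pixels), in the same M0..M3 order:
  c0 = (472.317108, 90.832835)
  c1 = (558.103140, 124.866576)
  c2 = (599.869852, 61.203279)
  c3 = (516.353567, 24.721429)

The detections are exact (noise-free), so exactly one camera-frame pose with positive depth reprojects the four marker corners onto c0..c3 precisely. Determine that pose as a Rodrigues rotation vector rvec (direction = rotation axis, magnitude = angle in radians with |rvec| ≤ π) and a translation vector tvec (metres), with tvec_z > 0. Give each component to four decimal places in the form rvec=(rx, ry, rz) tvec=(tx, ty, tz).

rvec=(0.0214, -0.3125, 0.4256) tvec=(0.3524, -0.3822, 1.3504)

Intrinsics K: fx=795.5, fy=532.6, cx=330.0, cy=226.4
Marker side s = 0.183 m; corners in marker frame (Z=0):
  M0 = (-0.0915, +0.0915, 0)
  M1 = (+0.0915, +0.0915, 0)
  M2 = (+0.0915, -0.0915, 0)
  M3 = (-0.0915, -0.0915, 0)
Detected image corners:
  c0 = (472.317108, 90.832835) px
  c1 = (558.103140, 124.866576) px
  c2 = (599.869852, 61.203279) px
  c3 = (516.353567, 24.721429) px
Planar DLT: solve 8×8 A·h = b for H (H[2,2]=1):
  H  [+582.80816 -251.99431 +537.59340]
  H  [+209.58232 +351.95342 +75.66964]
  H  [+0.22407 -0.03296 +1.00000]
B = K⁻¹H; ‖b₁‖=0.740509, ‖b₂‖=0.740509; λ = 2/(‖b₁‖+‖b₂‖) = 1.350422, sign → tz>0 ⇒ λ=+1.350422
r₁ = λ·B[:,0] = (+0.86383,+0.40277,+0.30260); r₂ = λ·B[:,1] = (-0.40932,+0.91131,-0.04451)
r₃ = r₁×r₂ = (-0.29368,-0.08541,+0.95208); SVD([r₁ r₂ r₃]) → R = UVᵀ:
  R  [+0.86383 -0.40932 -0.29368]
  R  [+0.40277 +0.91131 -0.08541]
  R  [+0.30260 -0.04451 +0.95208]
t = (+0.35241, -0.38218, +1.35042) m
tr R = 2.727220; θ = arccos((tr R − 1)/2) = 0.528410 rad = 30.276°
axis k = ((R−Rᵀ)₃₂, (R−Rᵀ)₁₃, (R−Rᵀ)₂₁) / (2 sinθ) = (+0.040569, -0.591358, +0.805388)
rvec = θ·k = (+0.021437, -0.312479, +0.425575)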